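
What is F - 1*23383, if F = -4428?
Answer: -27811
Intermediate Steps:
F - 1*23383 = -4428 - 1*23383 = -4428 - 23383 = -27811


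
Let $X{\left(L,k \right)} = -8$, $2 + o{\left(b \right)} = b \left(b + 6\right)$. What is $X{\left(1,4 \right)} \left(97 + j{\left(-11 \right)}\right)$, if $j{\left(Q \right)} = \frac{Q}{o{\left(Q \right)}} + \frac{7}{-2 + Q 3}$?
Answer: $- \frac{204776}{265} \approx -772.74$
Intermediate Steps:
$o{\left(b \right)} = -2 + b \left(6 + b\right)$ ($o{\left(b \right)} = -2 + b \left(b + 6\right) = -2 + b \left(6 + b\right)$)
$j{\left(Q \right)} = \frac{7}{-2 + 3 Q} + \frac{Q}{-2 + Q^{2} + 6 Q}$ ($j{\left(Q \right)} = \frac{Q}{-2 + Q^{2} + 6 Q} + \frac{7}{-2 + Q 3} = \frac{Q}{-2 + Q^{2} + 6 Q} + \frac{7}{-2 + 3 Q} = \frac{7}{-2 + 3 Q} + \frac{Q}{-2 + Q^{2} + 6 Q}$)
$X{\left(1,4 \right)} \left(97 + j{\left(-11 \right)}\right) = - 8 \left(97 + \frac{2 \left(-7 + 5 \left(-11\right)^{2} + 20 \left(-11\right)\right)}{\left(-2 + 3 \left(-11\right)\right) \left(-2 + \left(-11\right)^{2} + 6 \left(-11\right)\right)}\right) = - 8 \left(97 + \frac{2 \left(-7 + 5 \cdot 121 - 220\right)}{\left(-2 - 33\right) \left(-2 + 121 - 66\right)}\right) = - 8 \left(97 + \frac{2 \left(-7 + 605 - 220\right)}{\left(-35\right) 53}\right) = - 8 \left(97 + 2 \left(- \frac{1}{35}\right) \frac{1}{53} \cdot 378\right) = - 8 \left(97 - \frac{108}{265}\right) = \left(-8\right) \frac{25597}{265} = - \frac{204776}{265}$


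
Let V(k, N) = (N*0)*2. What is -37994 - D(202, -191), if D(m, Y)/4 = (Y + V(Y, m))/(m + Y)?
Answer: -417170/11 ≈ -37925.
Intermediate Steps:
V(k, N) = 0 (V(k, N) = 0*2 = 0)
D(m, Y) = 4*Y/(Y + m) (D(m, Y) = 4*((Y + 0)/(m + Y)) = 4*(Y/(Y + m)) = 4*Y/(Y + m))
-37994 - D(202, -191) = -37994 - 4*(-191)/(-191 + 202) = -37994 - 4*(-191)/11 = -37994 - 1*(-764/11) = -37994 + 764/11 = -417170/11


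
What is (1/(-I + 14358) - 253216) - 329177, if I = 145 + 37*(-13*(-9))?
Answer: -5756372411/9884 ≈ -5.8239e+5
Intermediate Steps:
I = 4474 (I = 145 + 37*117 = 145 + 4329 = 4474)
(1/(-I + 14358) - 253216) - 329177 = (1/(-1*4474 + 14358) - 253216) - 329177 = (1/(-4474 + 14358) - 253216) - 329177 = (1/9884 - 253216) - 329177 = -2502786943/9884 - 329177 = -5756372411/9884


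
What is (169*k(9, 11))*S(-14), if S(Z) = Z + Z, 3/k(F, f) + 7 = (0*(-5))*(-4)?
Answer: 2028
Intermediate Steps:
k(F, f) = -3/7 (k(F, f) = 3/(-7 + (0*(-5))*(-4)) = 3/(-7 + 0*(-4)) = 3/(-7 + 0) = 3/(-7) = 3*(-⅐) = -3/7)
S(Z) = 2*Z
(169*k(9, 11))*S(-14) = (169*(-3/7))*(2*(-14)) = -507/7*(-28) = 2028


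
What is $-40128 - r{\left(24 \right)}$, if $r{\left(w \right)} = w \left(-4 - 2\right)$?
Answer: $-39984$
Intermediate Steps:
$r{\left(w \right)} = - 6 w$ ($r{\left(w \right)} = w \left(-6\right) = - 6 w$)
$-40128 - r{\left(24 \right)} = -40128 - \left(-6\right) 24 = -40128 - -144 = -40128 + 144 = -39984$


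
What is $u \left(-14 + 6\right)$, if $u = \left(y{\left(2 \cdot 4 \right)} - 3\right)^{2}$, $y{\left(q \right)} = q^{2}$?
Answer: $-29768$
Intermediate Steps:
$u = 3721$ ($u = \left(\left(2 \cdot 4\right)^{2} - 3\right)^{2} = \left(8^{2} - 3\right)^{2} = \left(64 - 3\right)^{2} = 61^{2} = 3721$)
$u \left(-14 + 6\right) = 3721 \left(-14 + 6\right) = 3721 \left(-8\right) = -29768$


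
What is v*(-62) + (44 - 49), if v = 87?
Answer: -5399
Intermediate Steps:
v*(-62) + (44 - 49) = 87*(-62) + (44 - 49) = -5394 - 5 = -5399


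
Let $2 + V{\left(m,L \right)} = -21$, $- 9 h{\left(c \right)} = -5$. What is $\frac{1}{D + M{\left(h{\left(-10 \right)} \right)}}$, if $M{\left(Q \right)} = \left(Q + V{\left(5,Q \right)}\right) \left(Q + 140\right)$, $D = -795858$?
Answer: $- \frac{81}{64720028} \approx -1.2515 \cdot 10^{-6}$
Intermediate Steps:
$h{\left(c \right)} = \frac{5}{9}$ ($h{\left(c \right)} = \left(- \frac{1}{9}\right) \left(-5\right) = \frac{5}{9}$)
$V{\left(m,L \right)} = -23$ ($V{\left(m,L \right)} = -2 - 21 = -23$)
$M{\left(Q \right)} = \left(-23 + Q\right) \left(140 + Q\right)$ ($M{\left(Q \right)} = \left(Q - 23\right) \left(Q + 140\right) = \left(-23 + Q\right) \left(140 + Q\right)$)
$\frac{1}{D + M{\left(h{\left(-10 \right)} \right)}} = \frac{1}{-795858 + \left(-3220 + \left(\frac{5}{9}\right)^{2} + 117 \cdot \frac{5}{9}\right)} = \frac{1}{-795858 + \left(-3220 + \frac{25}{81} + 65\right)} = \frac{1}{-795858 - \frac{255530}{81}} = \frac{1}{- \frac{64720028}{81}} = - \frac{81}{64720028}$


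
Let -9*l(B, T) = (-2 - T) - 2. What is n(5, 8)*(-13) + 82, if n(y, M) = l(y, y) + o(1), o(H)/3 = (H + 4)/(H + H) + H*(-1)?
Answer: 21/2 ≈ 10.500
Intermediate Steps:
o(H) = -3*H + 3*(4 + H)/(2*H) (o(H) = 3*((H + 4)/(H + H) + H*(-1)) = 3*((4 + H)/((2*H)) - H) = 3*((4 + H)*(1/(2*H)) - H) = 3*((4 + H)/(2*H) - H) = 3*(-H + (4 + H)/(2*H)) = -3*H + 3*(4 + H)/(2*H))
l(B, T) = 4/9 + T/9 (l(B, T) = -((-2 - T) - 2)/9 = -(-4 - T)/9 = 4/9 + T/9)
n(y, M) = 89/18 + y/9 (n(y, M) = (4/9 + y/9) + (3/2 - 3*1 + 6/1) = (4/9 + y/9) + (3/2 - 3 + 6*1) = (4/9 + y/9) + (3/2 - 3 + 6) = (4/9 + y/9) + 9/2 = 89/18 + y/9)
n(5, 8)*(-13) + 82 = (89/18 + (⅑)*5)*(-13) + 82 = (89/18 + 5/9)*(-13) + 82 = (11/2)*(-13) + 82 = -143/2 + 82 = 21/2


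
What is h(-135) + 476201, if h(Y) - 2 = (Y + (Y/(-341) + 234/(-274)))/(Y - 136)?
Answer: 6028882502518/12660307 ≈ 4.7620e+5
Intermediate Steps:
h(Y) = 2 + (-117/137 + 340*Y/341)/(-136 + Y) (h(Y) = 2 + (Y + (Y/(-341) + 234/(-274)))/(Y - 136) = 2 + (Y + (Y*(-1/341) + 234*(-1/274)))/(-136 + Y) = 2 + (Y + (-Y/341 - 117/137))/(-136 + Y) = 2 + (Y + (-117/137 - Y/341))/(-136 + Y) = 2 + (-117/137 + 340*Y/341)/(-136 + Y))
h(-135) + 476201 = (-12746921 + 140014*(-135))/(46717*(-136 - 135)) + 476201 = (1/46717)*(-12746921 - 18901890)/(-271) + 476201 = (1/46717)*(-1/271)*(-31648811) + 476201 = 31648811/12660307 + 476201 = 6028882502518/12660307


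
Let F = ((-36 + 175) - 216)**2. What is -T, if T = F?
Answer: -5929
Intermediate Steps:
F = 5929 (F = (139 - 216)**2 = (-77)**2 = 5929)
T = 5929
-T = -1*5929 = -5929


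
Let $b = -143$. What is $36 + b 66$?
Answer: $-9402$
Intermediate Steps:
$36 + b 66 = 36 - 9438 = -9402$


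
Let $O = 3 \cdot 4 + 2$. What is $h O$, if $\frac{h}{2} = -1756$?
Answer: $-49168$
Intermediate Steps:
$h = -3512$ ($h = 2 \left(-1756\right) = -3512$)
$O = 14$ ($O = 12 + 2 = 14$)
$h O = \left(-3512\right) 14 = -49168$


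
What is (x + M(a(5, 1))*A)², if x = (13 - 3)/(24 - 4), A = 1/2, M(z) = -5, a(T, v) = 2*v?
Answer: 4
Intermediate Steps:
A = ½ ≈ 0.50000
x = ½ (x = 10/20 = 10*(1/20) = ½ ≈ 0.50000)
(x + M(a(5, 1))*A)² = (½ - 5*½)² = (½ - 5/2)² = (-2)² = 4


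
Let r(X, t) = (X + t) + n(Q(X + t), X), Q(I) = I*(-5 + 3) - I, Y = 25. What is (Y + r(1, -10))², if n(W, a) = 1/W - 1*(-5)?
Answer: 322624/729 ≈ 442.56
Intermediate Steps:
Q(I) = -3*I (Q(I) = I*(-2) - I = -2*I - I = -3*I)
n(W, a) = 5 + 1/W (n(W, a) = 1/W + 5 = 5 + 1/W)
r(X, t) = 5 + X + t + 1/(-3*X - 3*t) (r(X, t) = (X + t) + (5 + 1/(-3*(X + t))) = (X + t) + (5 + 1/(-3*X - 3*t)) = 5 + X + t + 1/(-3*X - 3*t))
(Y + r(1, -10))² = (25 + (-⅓ + (1 - 10)*(5 + 1 - 10))/(1 - 10))² = (25 + (-⅓ - 9*(-4))/(-9))² = (25 - (-⅓ + 36)/9)² = (25 - ⅑*107/3)² = (25 - 107/27)² = (568/27)² = 322624/729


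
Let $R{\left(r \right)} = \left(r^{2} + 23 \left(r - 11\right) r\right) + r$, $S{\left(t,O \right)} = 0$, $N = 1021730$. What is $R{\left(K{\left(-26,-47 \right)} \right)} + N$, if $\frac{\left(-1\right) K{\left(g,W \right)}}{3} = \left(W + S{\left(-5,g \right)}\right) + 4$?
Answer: $1388606$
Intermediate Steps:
$K{\left(g,W \right)} = -12 - 3 W$ ($K{\left(g,W \right)} = - 3 \left(\left(W + 0\right) + 4\right) = - 3 \left(W + 4\right) = - 3 \left(4 + W\right) = -12 - 3 W$)
$R{\left(r \right)} = r + r^{2} + r \left(-253 + 23 r\right)$ ($R{\left(r \right)} = \left(r^{2} + 23 \left(-11 + r\right) r\right) + r = \left(r^{2} + \left(-253 + 23 r\right) r\right) + r = \left(r^{2} + r \left(-253 + 23 r\right)\right) + r = r + r^{2} + r \left(-253 + 23 r\right)$)
$R{\left(K{\left(-26,-47 \right)} \right)} + N = 12 \left(-12 - -141\right) \left(-21 + 2 \left(-12 - -141\right)\right) + 1021730 = 12 \left(-12 + 141\right) \left(-21 + 2 \left(-12 + 141\right)\right) + 1021730 = 12 \cdot 129 \left(-21 + 2 \cdot 129\right) + 1021730 = 12 \cdot 129 \left(-21 + 258\right) + 1021730 = 12 \cdot 129 \cdot 237 + 1021730 = 366876 + 1021730 = 1388606$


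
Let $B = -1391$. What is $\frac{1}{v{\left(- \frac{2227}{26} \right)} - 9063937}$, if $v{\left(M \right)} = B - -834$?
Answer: $- \frac{1}{9064494} \approx -1.1032 \cdot 10^{-7}$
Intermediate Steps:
$v{\left(M \right)} = -557$ ($v{\left(M \right)} = -1391 - -834 = -1391 + 834 = -557$)
$\frac{1}{v{\left(- \frac{2227}{26} \right)} - 9063937} = \frac{1}{-557 - 9063937} = \frac{1}{-9064494} = - \frac{1}{9064494}$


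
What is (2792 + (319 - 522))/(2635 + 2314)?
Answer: 2589/4949 ≈ 0.52314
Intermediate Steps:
(2792 + (319 - 522))/(2635 + 2314) = (2792 - 203)/4949 = 2589*(1/4949) = 2589/4949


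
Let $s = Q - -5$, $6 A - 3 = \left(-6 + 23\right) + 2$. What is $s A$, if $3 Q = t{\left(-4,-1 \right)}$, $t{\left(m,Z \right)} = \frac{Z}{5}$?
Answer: $\frac{814}{45} \approx 18.089$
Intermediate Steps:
$t{\left(m,Z \right)} = \frac{Z}{5}$ ($t{\left(m,Z \right)} = Z \frac{1}{5} = \frac{Z}{5}$)
$Q = - \frac{1}{15}$ ($Q = \frac{\frac{1}{5} \left(-1\right)}{3} = \frac{1}{3} \left(- \frac{1}{5}\right) = - \frac{1}{15} \approx -0.066667$)
$A = \frac{11}{3}$ ($A = \frac{1}{2} + \frac{\left(-6 + 23\right) + 2}{6} = \frac{1}{2} + \frac{17 + 2}{6} = \frac{1}{2} + \frac{1}{6} \cdot 19 = \frac{1}{2} + \frac{19}{6} = \frac{11}{3} \approx 3.6667$)
$s = \frac{74}{15}$ ($s = - \frac{1}{15} - -5 = - \frac{1}{15} + 5 = \frac{74}{15} \approx 4.9333$)
$s A = \frac{74}{15} \cdot \frac{11}{3} = \frac{814}{45}$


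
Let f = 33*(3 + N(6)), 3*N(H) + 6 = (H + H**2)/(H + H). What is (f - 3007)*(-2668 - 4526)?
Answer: 21117987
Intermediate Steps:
N(H) = -2 + (H + H**2)/(6*H) (N(H) = -2 + ((H + H**2)/(H + H))/3 = -2 + ((H + H**2)/((2*H)))/3 = -2 + ((H + H**2)*(1/(2*H)))/3 = -2 + ((H + H**2)/(2*H))/3 = -2 + (H + H**2)/(6*H))
f = 143/2 (f = 33*(3 + (-11/6 + (1/6)*6)) = 33*(3 + (-11/6 + 1)) = 33*(3 - 5/6) = 33*(13/6) = 143/2 ≈ 71.500)
(f - 3007)*(-2668 - 4526) = (143/2 - 3007)*(-2668 - 4526) = -5871/2*(-7194) = 21117987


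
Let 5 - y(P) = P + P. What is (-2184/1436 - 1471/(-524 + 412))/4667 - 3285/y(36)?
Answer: 616463952539/12572599312 ≈ 49.032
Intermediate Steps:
y(P) = 5 - 2*P (y(P) = 5 - (P + P) = 5 - 2*P)
(-2184/1436 - 1471/(-524 + 412))/4667 - 3285/y(36) = (-2184/1436 - 1471/(-524 + 412))/4667 - 3285/(5 - 2*36) = (-2184*1/1436 - 1471/(-112))*(1/4667) - 3285/(5 - 72) = (-546/359 - 1471*(-1/112))*(1/4667) - 3285/(-67) = (-546/359 + 1471/112)*(1/4667) - 3285*(-1/67) = (466937/40208)*(1/4667) + 3285/67 = 466937/187650736 + 3285/67 = 616463952539/12572599312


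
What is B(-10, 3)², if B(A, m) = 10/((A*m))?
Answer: ⅑ ≈ 0.11111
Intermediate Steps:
B(A, m) = 10/(A*m) (B(A, m) = 10*(1/(A*m)) = 10/(A*m))
B(-10, 3)² = (10/(-10*3))² = (10*(-⅒)*(⅓))² = (-⅓)² = ⅑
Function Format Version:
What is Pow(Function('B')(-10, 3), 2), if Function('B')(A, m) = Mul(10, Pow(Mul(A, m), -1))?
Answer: Rational(1, 9) ≈ 0.11111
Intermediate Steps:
Function('B')(A, m) = Mul(10, Pow(A, -1), Pow(m, -1)) (Function('B')(A, m) = Mul(10, Mul(Pow(A, -1), Pow(m, -1))) = Mul(10, Pow(A, -1), Pow(m, -1)))
Pow(Function('B')(-10, 3), 2) = Pow(Mul(10, Pow(-10, -1), Pow(3, -1)), 2) = Pow(Mul(10, Rational(-1, 10), Rational(1, 3)), 2) = Pow(Rational(-1, 3), 2) = Rational(1, 9)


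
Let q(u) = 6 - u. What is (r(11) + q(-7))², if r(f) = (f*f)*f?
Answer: 1806336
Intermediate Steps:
r(f) = f³ (r(f) = f²*f = f³)
(r(11) + q(-7))² = (11³ + (6 - 1*(-7)))² = (1331 + (6 + 7))² = (1331 + 13)² = 1344² = 1806336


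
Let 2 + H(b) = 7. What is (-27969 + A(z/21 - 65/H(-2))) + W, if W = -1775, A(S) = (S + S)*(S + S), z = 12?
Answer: -1427180/49 ≈ -29126.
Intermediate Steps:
H(b) = 5 (H(b) = -2 + 7 = 5)
A(S) = 4*S² (A(S) = (2*S)*(2*S) = 4*S²)
(-27969 + A(z/21 - 65/H(-2))) + W = (-27969 + 4*(12/21 - 65/5)²) - 1775 = (-27969 + 4*(12*(1/21) - 65*⅕)²) - 1775 = (-27969 + 4*(4/7 - 13)²) - 1775 = (-27969 + 4*(-87/7)²) - 1775 = (-27969 + 4*(7569/49)) - 1775 = (-27969 + 30276/49) - 1775 = -1340205/49 - 1775 = -1427180/49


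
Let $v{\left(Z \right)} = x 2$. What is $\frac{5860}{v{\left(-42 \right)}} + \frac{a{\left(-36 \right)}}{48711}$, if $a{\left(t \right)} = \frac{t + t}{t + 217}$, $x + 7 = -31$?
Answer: $- \frac{4305484561}{55839043} \approx -77.105$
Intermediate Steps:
$x = -38$ ($x = -7 - 31 = -38$)
$a{\left(t \right)} = \frac{2 t}{217 + t}$
$v{\left(Z \right)} = -76$ ($v{\left(Z \right)} = \left(-38\right) 2 = -76$)
$\frac{5860}{v{\left(-42 \right)}} + \frac{a{\left(-36 \right)}}{48711} = \frac{5860}{-76} + \frac{2 \left(-36\right) \frac{1}{217 - 36}}{48711} = 5860 \left(- \frac{1}{76}\right) + 2 \left(-36\right) \frac{1}{181} \cdot \frac{1}{48711} = - \frac{1465}{19} + 2 \left(-36\right) \frac{1}{181} \cdot \frac{1}{48711} = - \frac{1465}{19} - \frac{24}{2938897} = - \frac{4305484561}{55839043}$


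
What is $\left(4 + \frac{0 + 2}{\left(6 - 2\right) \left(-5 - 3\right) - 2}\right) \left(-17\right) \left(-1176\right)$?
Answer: $78792$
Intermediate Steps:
$\left(4 + \frac{0 + 2}{\left(6 - 2\right) \left(-5 - 3\right) - 2}\right) \left(-17\right) \left(-1176\right) = \left(4 + \frac{2}{4 \left(-8\right) - 2}\right) \left(-17\right) \left(-1176\right) = \left(4 + \frac{2}{-32 - 2}\right) \left(-17\right) \left(-1176\right) = \left(4 + \frac{2}{-34}\right) \left(-17\right) \left(-1176\right) = \left(4 + 2 \left(- \frac{1}{34}\right)\right) \left(-17\right) \left(-1176\right) = \left(4 - \frac{1}{17}\right) \left(-17\right) \left(-1176\right) = \frac{67}{17} \left(-17\right) \left(-1176\right) = \left(-67\right) \left(-1176\right) = 78792$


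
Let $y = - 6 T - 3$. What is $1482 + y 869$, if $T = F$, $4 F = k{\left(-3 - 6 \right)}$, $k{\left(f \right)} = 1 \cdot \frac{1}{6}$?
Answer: $- \frac{5369}{4} \approx -1342.3$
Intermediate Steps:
$k{\left(f \right)} = \frac{1}{6}$ ($k{\left(f \right)} = 1 \cdot \frac{1}{6} = \frac{1}{6}$)
$F = \frac{1}{24}$ ($F = \frac{1}{4} \cdot \frac{1}{6} = \frac{1}{24} \approx 0.041667$)
$T = \frac{1}{24} \approx 0.041667$
$y = - \frac{13}{4}$ ($y = \left(-6\right) \frac{1}{24} - 3 = - \frac{1}{4} - 3 = - \frac{13}{4} \approx -3.25$)
$1482 + y 869 = 1482 - \frac{11297}{4} = - \frac{5369}{4}$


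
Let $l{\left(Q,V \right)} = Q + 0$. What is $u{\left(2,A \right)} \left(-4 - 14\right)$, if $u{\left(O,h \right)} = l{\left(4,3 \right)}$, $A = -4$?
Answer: $-72$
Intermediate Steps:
$l{\left(Q,V \right)} = Q$
$u{\left(O,h \right)} = 4$
$u{\left(2,A \right)} \left(-4 - 14\right) = 4 \left(-4 - 14\right) = 4 \left(-18\right) = -72$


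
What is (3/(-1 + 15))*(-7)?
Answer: -3/2 ≈ -1.5000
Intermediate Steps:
(3/(-1 + 15))*(-7) = (3/14)*(-7) = -3/2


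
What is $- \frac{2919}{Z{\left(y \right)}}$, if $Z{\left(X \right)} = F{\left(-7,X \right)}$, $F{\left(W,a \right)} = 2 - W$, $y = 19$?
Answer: $- \frac{973}{3} \approx -324.33$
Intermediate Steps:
$Z{\left(X \right)} = 9$ ($Z{\left(X \right)} = 2 - -7 = 2 + 7 = 9$)
$- \frac{2919}{Z{\left(y \right)}} = - \frac{2919}{9} = \left(-2919\right) \frac{1}{9} = - \frac{973}{3}$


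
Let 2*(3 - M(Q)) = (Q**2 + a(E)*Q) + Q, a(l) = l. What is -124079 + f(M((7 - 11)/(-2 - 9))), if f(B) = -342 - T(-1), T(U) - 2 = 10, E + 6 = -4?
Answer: -124433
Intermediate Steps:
E = -10 (E = -6 - 4 = -10)
T(U) = 12 (T(U) = 2 + 10 = 12)
M(Q) = 3 - Q**2/2 + 9*Q/2 (M(Q) = 3 - ((Q**2 - 10*Q) + Q)/2 = 3 - (Q**2 - 9*Q)/2 = 3 + (-Q**2/2 + 9*Q/2) = 3 - Q**2/2 + 9*Q/2)
f(B) = -354 (f(B) = -342 - 1*12 = -342 - 12 = -354)
-124079 + f(M((7 - 11)/(-2 - 9))) = -124079 - 354 = -124433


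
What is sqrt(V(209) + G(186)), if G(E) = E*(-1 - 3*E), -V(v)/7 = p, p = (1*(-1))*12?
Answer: I*sqrt(103890) ≈ 322.32*I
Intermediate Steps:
p = -12 (p = -1*12 = -12)
V(v) = 84 (V(v) = -7*(-12) = 84)
sqrt(V(209) + G(186)) = sqrt(84 - 1*186*(1 + 3*186)) = sqrt(84 - 1*186*(1 + 558)) = sqrt(84 - 1*186*559) = sqrt(84 - 103974) = sqrt(-103890) = I*sqrt(103890)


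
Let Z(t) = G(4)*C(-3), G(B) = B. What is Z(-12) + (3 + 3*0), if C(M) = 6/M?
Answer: -5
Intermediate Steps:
Z(t) = -8 (Z(t) = 4*(6/(-3)) = 4*(6*(-⅓)) = 4*(-2) = -8)
Z(-12) + (3 + 3*0) = -8 + (3 + 3*0) = -8 + (3 + 0) = -8 + 3 = -5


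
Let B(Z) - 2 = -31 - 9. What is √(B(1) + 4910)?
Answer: 2*√1218 ≈ 69.800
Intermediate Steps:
B(Z) = -38 (B(Z) = 2 + (-31 - 9) = 2 - 40 = -38)
√(B(1) + 4910) = √(-38 + 4910) = √4872 = 2*√1218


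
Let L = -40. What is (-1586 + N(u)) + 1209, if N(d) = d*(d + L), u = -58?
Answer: 5307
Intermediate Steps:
N(d) = d*(-40 + d) (N(d) = d*(d - 40) = d*(-40 + d))
(-1586 + N(u)) + 1209 = (-1586 - 58*(-40 - 58)) + 1209 = (-1586 - 58*(-98)) + 1209 = (-1586 + 5684) + 1209 = 4098 + 1209 = 5307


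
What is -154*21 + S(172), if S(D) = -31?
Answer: -3265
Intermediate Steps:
-154*21 + S(172) = -154*21 - 31 = -3234 - 31 = -3265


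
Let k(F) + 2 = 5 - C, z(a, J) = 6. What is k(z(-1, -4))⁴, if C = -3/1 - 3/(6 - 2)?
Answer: 531441/256 ≈ 2075.9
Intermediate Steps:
C = -15/4 (C = -3*1 - 3/4 = -3 - 3*¼ = -3 - ¾ = -15/4 ≈ -3.7500)
k(F) = 27/4 (k(F) = -2 + (5 - 1*(-15/4)) = -2 + (5 + 15/4) = -2 + 35/4 = 27/4)
k(z(-1, -4))⁴ = (27/4)⁴ = 531441/256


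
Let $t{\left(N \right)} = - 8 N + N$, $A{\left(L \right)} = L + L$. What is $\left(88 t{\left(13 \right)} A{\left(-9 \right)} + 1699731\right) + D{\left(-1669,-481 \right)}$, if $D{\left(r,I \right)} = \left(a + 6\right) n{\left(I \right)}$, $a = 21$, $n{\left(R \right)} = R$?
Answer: $1830888$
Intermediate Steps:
$A{\left(L \right)} = 2 L$
$t{\left(N \right)} = - 7 N$
$D{\left(r,I \right)} = 27 I$ ($D{\left(r,I \right)} = \left(21 + 6\right) I = 27 I$)
$\left(88 t{\left(13 \right)} A{\left(-9 \right)} + 1699731\right) + D{\left(-1669,-481 \right)} = \left(88 \left(\left(-7\right) 13\right) 2 \left(-9\right) + 1699731\right) + 27 \left(-481\right) = \left(88 \left(-91\right) \left(-18\right) + 1699731\right) - 12987 = \left(\left(-8008\right) \left(-18\right) + 1699731\right) - 12987 = \left(144144 + 1699731\right) - 12987 = 1843875 - 12987 = 1830888$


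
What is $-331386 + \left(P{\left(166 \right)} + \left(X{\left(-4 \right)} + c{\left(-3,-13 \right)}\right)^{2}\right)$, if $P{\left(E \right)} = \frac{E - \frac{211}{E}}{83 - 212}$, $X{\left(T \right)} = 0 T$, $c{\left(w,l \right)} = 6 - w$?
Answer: $- \frac{2364864205}{7138} \approx -3.3131 \cdot 10^{5}$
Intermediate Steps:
$X{\left(T \right)} = 0$
$P{\left(E \right)} = - \frac{E}{129} + \frac{211}{129 E}$ ($P{\left(E \right)} = \frac{E - \frac{211}{E}}{-129} = \left(E - \frac{211}{E}\right) \left(- \frac{1}{129}\right) = - \frac{E}{129} + \frac{211}{129 E}$)
$-331386 + \left(P{\left(166 \right)} + \left(X{\left(-4 \right)} + c{\left(-3,-13 \right)}\right)^{2}\right) = -331386 + \left(\frac{211 - 166^{2}}{129 \cdot 166} + \left(0 + \left(6 - -3\right)\right)^{2}\right) = -331386 + \left(\frac{1}{129} \cdot \frac{1}{166} \left(211 - 27556\right) + \left(0 + \left(6 + 3\right)\right)^{2}\right) = -331386 + \left(\frac{1}{129} \cdot \frac{1}{166} \left(211 - 27556\right) + \left(0 + 9\right)^{2}\right) = -331386 + \left(\frac{1}{129} \cdot \frac{1}{166} \left(-27345\right) + 9^{2}\right) = -331386 + \left(- \frac{9115}{7138} + 81\right) = -331386 + \frac{569063}{7138} = - \frac{2364864205}{7138}$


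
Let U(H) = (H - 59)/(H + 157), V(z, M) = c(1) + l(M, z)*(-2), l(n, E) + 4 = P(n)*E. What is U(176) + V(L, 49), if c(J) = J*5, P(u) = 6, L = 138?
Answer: -60778/37 ≈ -1642.6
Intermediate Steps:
l(n, E) = -4 + 6*E
c(J) = 5*J
V(z, M) = 13 - 12*z (V(z, M) = 5*1 + (-4 + 6*z)*(-2) = 5 + (8 - 12*z) = 13 - 12*z)
U(H) = (-59 + H)/(157 + H)
U(176) + V(L, 49) = (-59 + 176)/(157 + 176) + (13 - 12*138) = 117/333 + (13 - 1656) = (1/333)*117 - 1643 = 13/37 - 1643 = -60778/37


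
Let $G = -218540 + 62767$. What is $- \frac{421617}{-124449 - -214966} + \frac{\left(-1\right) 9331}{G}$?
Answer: $- \frac{9261704402}{2014300663} \approx -4.598$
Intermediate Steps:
$G = -155773$
$- \frac{421617}{-124449 - -214966} + \frac{\left(-1\right) 9331}{G} = - \frac{421617}{-124449 - -214966} + \frac{\left(-1\right) 9331}{-155773} = - \frac{421617}{-124449 + 214966} - - \frac{9331}{155773} = - \frac{421617}{90517} + \frac{9331}{155773} = \left(-421617\right) \frac{1}{90517} + \frac{9331}{155773} = - \frac{60231}{12931} + \frac{9331}{155773} = - \frac{9261704402}{2014300663}$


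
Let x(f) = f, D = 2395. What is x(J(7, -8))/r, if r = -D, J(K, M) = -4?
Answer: 4/2395 ≈ 0.0016701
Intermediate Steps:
r = -2395 (r = -1*2395 = -2395)
x(J(7, -8))/r = -4/(-2395) = -4*(-1/2395) = 4/2395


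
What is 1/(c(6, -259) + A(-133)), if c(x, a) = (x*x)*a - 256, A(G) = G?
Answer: -1/9713 ≈ -0.00010295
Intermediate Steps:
c(x, a) = -256 + a*x² (c(x, a) = x²*a - 256 = a*x² - 256 = -256 + a*x²)
1/(c(6, -259) + A(-133)) = 1/((-256 - 259*6²) - 133) = 1/((-256 - 259*36) - 133) = 1/((-256 - 9324) - 133) = 1/(-9580 - 133) = 1/(-9713) = -1/9713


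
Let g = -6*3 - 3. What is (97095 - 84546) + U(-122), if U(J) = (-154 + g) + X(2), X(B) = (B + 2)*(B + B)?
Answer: 12390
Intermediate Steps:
X(B) = 2*B*(2 + B) (X(B) = (2 + B)*(2*B) = 2*B*(2 + B))
g = -21 (g = -18 - 3 = -21)
U(J) = -159 (U(J) = (-154 - 21) + 2*2*(2 + 2) = -175 + 2*2*4 = -175 + 16 = -159)
(97095 - 84546) + U(-122) = (97095 - 84546) - 159 = 12549 - 159 = 12390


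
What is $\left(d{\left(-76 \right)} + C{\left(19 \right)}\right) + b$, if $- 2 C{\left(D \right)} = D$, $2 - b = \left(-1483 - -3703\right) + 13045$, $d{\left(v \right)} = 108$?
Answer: $- \frac{30329}{2} \approx -15165.0$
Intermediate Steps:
$b = -15263$ ($b = 2 - \left(\left(-1483 - -3703\right) + 13045\right) = 2 - \left(\left(-1483 + 3703\right) + 13045\right) = 2 - \left(2220 + 13045\right) = 2 - 15265 = -15263$)
$C{\left(D \right)} = - \frac{D}{2}$
$\left(d{\left(-76 \right)} + C{\left(19 \right)}\right) + b = \left(108 - \frac{19}{2}\right) - 15263 = \frac{197}{2} - 15263 = - \frac{30329}{2}$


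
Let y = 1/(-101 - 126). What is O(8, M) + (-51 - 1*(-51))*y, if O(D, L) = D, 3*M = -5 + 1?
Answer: 8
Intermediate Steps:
y = -1/227 (y = 1/(-227) = -1/227 ≈ -0.0044053)
M = -4/3 (M = (-5 + 1)/3 = (⅓)*(-4) = -4/3 ≈ -1.3333)
O(8, M) + (-51 - 1*(-51))*y = 8 + (-51 - 1*(-51))*(-1/227) = 8 + (-51 + 51)*(-1/227) = 8 + 0*(-1/227) = 8 + 0 = 8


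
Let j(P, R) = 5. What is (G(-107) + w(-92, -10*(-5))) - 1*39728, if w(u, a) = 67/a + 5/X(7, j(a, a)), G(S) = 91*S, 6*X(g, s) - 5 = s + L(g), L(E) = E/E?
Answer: -27203513/550 ≈ -49461.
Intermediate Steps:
L(E) = 1
X(g, s) = 1 + s/6 (X(g, s) = ⅚ + (s + 1)/6 = ⅚ + (1 + s)/6 = ⅚ + (⅙ + s/6) = 1 + s/6)
w(u, a) = 30/11 + 67/a (w(u, a) = 67/a + 5/(1 + (⅙)*5) = 67/a + 5/(1 + ⅚) = 67/a + 5/(11/6) = 67/a + 5*(6/11) = 67/a + 30/11 = 30/11 + 67/a)
(G(-107) + w(-92, -10*(-5))) - 1*39728 = (91*(-107) + (30/11 + 67/((-10*(-5))))) - 1*39728 = (-9737 + (30/11 + 67/50)) - 39728 = (-9737 + 2237/550) - 39728 = -5353113/550 - 39728 = -27203513/550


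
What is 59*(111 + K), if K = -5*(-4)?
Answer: 7729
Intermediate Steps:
K = 20
59*(111 + K) = 59*(111 + 20) = 59*131 = 7729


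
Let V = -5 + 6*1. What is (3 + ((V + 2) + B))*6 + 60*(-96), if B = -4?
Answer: -5748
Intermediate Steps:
V = 1 (V = -5 + 6 = 1)
(3 + ((V + 2) + B))*6 + 60*(-96) = (3 + ((1 + 2) - 4))*6 + 60*(-96) = (3 + (3 - 4))*6 - 5760 = (3 - 1)*6 - 5760 = 2*6 - 5760 = 12 - 5760 = -5748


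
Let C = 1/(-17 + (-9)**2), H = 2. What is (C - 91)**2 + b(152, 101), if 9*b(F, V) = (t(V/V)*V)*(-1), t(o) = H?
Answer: 304338569/36864 ≈ 8255.7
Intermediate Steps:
t(o) = 2
b(F, V) = -2*V/9 (b(F, V) = ((2*V)*(-1))/9 = (-2*V)/9 = -2*V/9)
C = 1/64 (C = 1/(-17 + 81) = 1/64 ≈ 0.015625)
(C - 91)**2 + b(152, 101) = (1/64 - 91)**2 - 2/9*101 = (-5823/64)**2 - 202/9 = 33907329/4096 - 202/9 = 304338569/36864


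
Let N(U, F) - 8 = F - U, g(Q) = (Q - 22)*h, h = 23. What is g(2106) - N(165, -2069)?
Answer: 50158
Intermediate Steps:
g(Q) = -506 + 23*Q (g(Q) = (Q - 22)*23 = (-22 + Q)*23 = -506 + 23*Q)
N(U, F) = 8 + F - U (N(U, F) = 8 + (F - U) = 8 + F - U)
g(2106) - N(165, -2069) = (-506 + 23*2106) - (8 - 2069 - 1*165) = (-506 + 48438) - (8 - 2069 - 165) = 47932 - 1*(-2226) = 47932 + 2226 = 50158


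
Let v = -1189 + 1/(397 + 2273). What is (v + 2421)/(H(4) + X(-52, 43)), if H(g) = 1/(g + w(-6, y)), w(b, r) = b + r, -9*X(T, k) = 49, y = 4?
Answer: -9868323/39605 ≈ -249.17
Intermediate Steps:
X(T, k) = -49/9 (X(T, k) = -⅑*49 = -49/9)
H(g) = 1/(-2 + g) (H(g) = 1/(g + (-6 + 4)) = 1/(g - 2) = 1/(-2 + g))
v = -3174629/2670 (v = -1189 + 1/2670 = -3174629/2670 ≈ -1189.0)
(v + 2421)/(H(4) + X(-52, 43)) = (-3174629/2670 + 2421)/(1/(-2 + 4) - 49/9) = 3289441/(2670*(1/2 - 49/9)) = 3289441/(2670*(½ - 49/9)) = 3289441/(2670*(-89/18)) = (3289441/2670)*(-18/89) = -9868323/39605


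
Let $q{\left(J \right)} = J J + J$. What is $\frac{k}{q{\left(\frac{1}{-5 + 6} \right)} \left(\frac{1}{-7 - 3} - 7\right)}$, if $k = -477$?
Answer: $\frac{2385}{71} \approx 33.592$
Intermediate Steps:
$q{\left(J \right)} = J + J^{2}$ ($q{\left(J \right)} = J^{2} + J = J + J^{2}$)
$\frac{k}{q{\left(\frac{1}{-5 + 6} \right)} \left(\frac{1}{-7 - 3} - 7\right)} = - \frac{477}{\frac{1 + \frac{1}{-5 + 6}}{-5 + 6} \left(\frac{1}{-7 - 3} - 7\right)} = - \frac{477}{\frac{1 + 1^{-1}}{1} \left(\frac{1}{-10} - 7\right)} = - \frac{477}{1 \left(1 + 1\right) \left(- \frac{1}{10} - 7\right)} = - \frac{477}{1 \cdot 2 \left(- \frac{71}{10}\right)} = - \frac{477}{2 \left(- \frac{71}{10}\right)} = - \frac{477}{- \frac{71}{5}} = \left(-477\right) \left(- \frac{5}{71}\right) = \frac{2385}{71}$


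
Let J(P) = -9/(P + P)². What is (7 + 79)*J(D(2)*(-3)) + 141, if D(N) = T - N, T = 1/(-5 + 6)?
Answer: 239/2 ≈ 119.50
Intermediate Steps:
T = 1 (T = 1/1 = 1)
D(N) = 1 - N
J(P) = -9/(4*P²) (J(P) = -9*1/(4*P²) = -9/(4*P²))
(7 + 79)*J(D(2)*(-3)) + 141 = (7 + 79)*(-9*1/(9*(1 - 1*2)²)/4) + 141 = 86*(-9*1/(9*(1 - 2)²)/4) + 141 = 86*(-9/(4*(-1*(-3))²)) + 141 = 86*(-9/4/3²) + 141 = 86*(-9/4*⅑) + 141 = 86*(-¼) + 141 = -43/2 + 141 = 239/2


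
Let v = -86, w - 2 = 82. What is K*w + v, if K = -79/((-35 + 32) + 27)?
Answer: -725/2 ≈ -362.50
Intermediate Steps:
w = 84 (w = 2 + 82 = 84)
K = -79/24 (K = -79/(-3 + 27) = -79/24 ≈ -3.2917)
K*w + v = -79/24*84 - 86 = -553/2 - 86 = -725/2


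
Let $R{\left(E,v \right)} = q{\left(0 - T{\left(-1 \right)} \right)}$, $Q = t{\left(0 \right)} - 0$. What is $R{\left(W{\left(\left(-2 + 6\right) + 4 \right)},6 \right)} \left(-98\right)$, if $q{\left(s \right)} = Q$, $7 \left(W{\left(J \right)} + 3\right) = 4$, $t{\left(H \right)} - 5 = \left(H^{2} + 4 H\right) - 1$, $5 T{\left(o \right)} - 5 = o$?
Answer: $-392$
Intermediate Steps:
$T{\left(o \right)} = 1 + \frac{o}{5}$
$t{\left(H \right)} = 4 + H^{2} + 4 H$ ($t{\left(H \right)} = 5 - \left(1 - H^{2} - 4 H\right) = 5 + \left(-1 + H^{2} + 4 H\right) = 4 + H^{2} + 4 H$)
$W{\left(J \right)} = - \frac{17}{7}$ ($W{\left(J \right)} = -3 + \frac{1}{7} \cdot 4 = -3 + \frac{4}{7} = - \frac{17}{7}$)
$Q = 4$ ($Q = \left(4 + 0^{2} + 4 \cdot 0\right) - 0 = \left(4 + 0 + 0\right) + 0 = 4 + 0 = 4$)
$q{\left(s \right)} = 4$
$R{\left(E,v \right)} = 4$
$R{\left(W{\left(\left(-2 + 6\right) + 4 \right)},6 \right)} \left(-98\right) = 4 \left(-98\right) = -392$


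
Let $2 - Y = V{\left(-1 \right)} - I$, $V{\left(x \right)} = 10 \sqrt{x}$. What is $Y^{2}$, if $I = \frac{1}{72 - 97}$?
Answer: $\frac{\left(49 - 250 i\right)^{2}}{625} \approx -96.158 - 39.2 i$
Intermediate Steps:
$I = - \frac{1}{25}$ ($I = \frac{1}{-25} = - \frac{1}{25} \approx -0.04$)
$Y = \frac{49}{25} - 10 i$ ($Y = 2 - \left(10 \sqrt{-1} - - \frac{1}{25}\right) = 2 - \left(10 i + \frac{1}{25}\right) = 2 - \left(\frac{1}{25} + 10 i\right) = \frac{49}{25} - 10 i \approx 1.96 - 10.0 i$)
$Y^{2} = \left(\frac{49}{25} - 10 i\right)^{2}$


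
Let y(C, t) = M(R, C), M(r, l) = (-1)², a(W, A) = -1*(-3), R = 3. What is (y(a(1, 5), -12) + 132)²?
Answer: 17689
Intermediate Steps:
a(W, A) = 3
M(r, l) = 1
y(C, t) = 1
(y(a(1, 5), -12) + 132)² = (1 + 132)² = 133² = 17689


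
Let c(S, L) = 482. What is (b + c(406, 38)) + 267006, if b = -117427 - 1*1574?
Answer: 148487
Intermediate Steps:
b = -119001 (b = -117427 - 1574 = -119001)
(b + c(406, 38)) + 267006 = (-119001 + 482) + 267006 = -118519 + 267006 = 148487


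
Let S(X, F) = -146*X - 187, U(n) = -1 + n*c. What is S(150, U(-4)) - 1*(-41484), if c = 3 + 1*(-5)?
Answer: 19397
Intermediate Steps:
c = -2 (c = 3 - 5 = -2)
U(n) = -1 - 2*n (U(n) = -1 + n*(-2) = -1 - 2*n)
S(X, F) = -187 - 146*X
S(150, U(-4)) - 1*(-41484) = (-187 - 146*150) - 1*(-41484) = (-187 - 21900) + 41484 = -22087 + 41484 = 19397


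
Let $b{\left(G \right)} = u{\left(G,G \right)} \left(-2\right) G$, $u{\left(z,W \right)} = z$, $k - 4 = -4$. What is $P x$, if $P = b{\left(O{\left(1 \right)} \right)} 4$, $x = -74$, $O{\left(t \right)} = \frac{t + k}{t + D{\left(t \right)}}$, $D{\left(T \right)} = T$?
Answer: $148$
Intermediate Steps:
$k = 0$ ($k = 4 - 4 = 0$)
$O{\left(t \right)} = \frac{1}{2}$ ($O{\left(t \right)} = \frac{t + 0}{t + t} = \frac{t}{2 t} = t \frac{1}{2 t} = \frac{1}{2}$)
$b{\left(G \right)} = - 2 G^{2}$ ($b{\left(G \right)} = G \left(-2\right) G = - 2 G G = - 2 G^{2}$)
$P = -2$ ($P = - \frac{2}{4} \cdot 4 = \left(-2\right) \frac{1}{4} \cdot 4 = \left(- \frac{1}{2}\right) 4 = -2$)
$P x = \left(-2\right) \left(-74\right) = 148$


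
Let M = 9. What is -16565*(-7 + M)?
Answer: -33130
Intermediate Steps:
-16565*(-7 + M) = -16565*(-7 + 9) = -16565*2 = -33130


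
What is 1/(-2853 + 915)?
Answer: -1/1938 ≈ -0.00051600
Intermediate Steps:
1/(-2853 + 915) = 1/(-1938) = -1/1938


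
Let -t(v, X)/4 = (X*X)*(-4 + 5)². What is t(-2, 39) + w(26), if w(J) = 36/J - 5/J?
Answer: -158153/26 ≈ -6082.8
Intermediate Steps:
w(J) = 31/J
t(v, X) = -4*X² (t(v, X) = -4*X*X*(-4 + 5)² = -4*X²*1² = -4*X²)
t(-2, 39) + w(26) = -4*39² + 31/26 = -4*1521 + 31*(1/26) = -6084 + 31/26 = -158153/26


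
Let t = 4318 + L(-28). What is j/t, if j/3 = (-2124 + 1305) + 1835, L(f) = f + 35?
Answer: 3048/4325 ≈ 0.70474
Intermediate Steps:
L(f) = 35 + f
t = 4325 (t = 4318 + (35 - 28) = 4318 + 7 = 4325)
j = 3048 (j = 3*((-2124 + 1305) + 1835) = 3*(-819 + 1835) = 3*1016 = 3048)
j/t = 3048/4325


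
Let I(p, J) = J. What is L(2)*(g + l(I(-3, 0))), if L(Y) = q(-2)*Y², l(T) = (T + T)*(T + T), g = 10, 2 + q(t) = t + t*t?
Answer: 0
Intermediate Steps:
q(t) = -2 + t + t² (q(t) = -2 + (t + t*t) = -2 + (t + t²) = -2 + t + t²)
l(T) = 4*T² (l(T) = (2*T)*(2*T) = 4*T²)
L(Y) = 0 (L(Y) = (-2 - 2 + (-2)²)*Y² = (-2 - 2 + 4)*Y² = 0*Y² = 0)
L(2)*(g + l(I(-3, 0))) = 0*(10 + 4*0²) = 0*(10 + 4*0) = 0*(10 + 0) = 0*10 = 0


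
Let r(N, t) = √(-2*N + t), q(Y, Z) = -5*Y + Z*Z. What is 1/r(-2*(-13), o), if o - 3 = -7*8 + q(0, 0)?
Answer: -I*√105/105 ≈ -0.09759*I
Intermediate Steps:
q(Y, Z) = Z² - 5*Y (q(Y, Z) = -5*Y + Z² = Z² - 5*Y)
o = -53 (o = 3 + (-7*8 + (0² - 5*0)) = 3 + (-56 + (0 + 0)) = 3 + (-56 + 0) = 3 - 56 = -53)
r(N, t) = √(t - 2*N)
1/r(-2*(-13), o) = 1/(√(-53 - (-4)*(-13))) = 1/(√(-53 - 2*26)) = 1/(√(-53 - 52)) = 1/(√(-105)) = 1/(I*√105) = -I*√105/105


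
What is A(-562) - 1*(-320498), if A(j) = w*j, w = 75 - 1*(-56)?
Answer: 246876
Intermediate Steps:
w = 131 (w = 75 + 56 = 131)
A(j) = 131*j
A(-562) - 1*(-320498) = 131*(-562) - 1*(-320498) = -73622 + 320498 = 246876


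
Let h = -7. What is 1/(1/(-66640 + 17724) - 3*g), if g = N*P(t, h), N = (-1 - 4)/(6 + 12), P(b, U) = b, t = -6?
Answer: -48916/244581 ≈ -0.20000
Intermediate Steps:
N = -5/18 ≈ -0.27778
g = 5/3 (g = -5/18*(-6) = 5/3 ≈ 1.6667)
1/(1/(-66640 + 17724) - 3*g) = 1/(1/(-66640 + 17724) - 3*5/3) = 1/(1/(-48916) - 5) = 1/(-1/48916 - 5) = 1/(-244581/48916) = -48916/244581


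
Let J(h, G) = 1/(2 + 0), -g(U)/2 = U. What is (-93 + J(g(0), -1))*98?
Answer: -9065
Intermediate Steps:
g(U) = -2*U
J(h, G) = 1/2
(-93 + J(g(0), -1))*98 = (-93 + 1/2)*98 = -185/2*98 = -9065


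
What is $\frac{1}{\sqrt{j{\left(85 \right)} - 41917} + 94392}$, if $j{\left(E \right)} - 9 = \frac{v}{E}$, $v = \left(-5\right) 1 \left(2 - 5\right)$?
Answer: $\frac{1604664}{151468156721} - \frac{i \sqrt{12111361}}{151468156721} \approx 1.0594 \cdot 10^{-5} - 2.2976 \cdot 10^{-8} i$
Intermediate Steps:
$v = 15$ ($v = \left(-5\right) \left(-3\right) = 15$)
$j{\left(E \right)} = 9 + \frac{15}{E}$
$\frac{1}{\sqrt{j{\left(85 \right)} - 41917} + 94392} = \frac{1}{\sqrt{\left(9 + \frac{15}{85}\right) - 41917} + 94392} = \frac{1}{\sqrt{\left(9 + 15 \cdot \frac{1}{85}\right) - 41917} + 94392} = \frac{1}{\sqrt{\left(9 + \frac{3}{17}\right) - 41917} + 94392} = \frac{1}{\sqrt{\frac{156}{17} - 41917} + 94392} = \frac{1}{\sqrt{- \frac{712433}{17}} + 94392} = \frac{1}{\frac{i \sqrt{12111361}}{17} + 94392} = \frac{1}{94392 + \frac{i \sqrt{12111361}}{17}}$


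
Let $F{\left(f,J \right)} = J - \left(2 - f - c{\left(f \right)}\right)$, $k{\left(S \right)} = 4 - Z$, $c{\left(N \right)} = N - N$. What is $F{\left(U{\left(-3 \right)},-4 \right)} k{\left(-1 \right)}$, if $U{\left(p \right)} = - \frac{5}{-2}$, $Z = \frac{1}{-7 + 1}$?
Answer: $- \frac{175}{12} \approx -14.583$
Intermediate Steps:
$Z = - \frac{1}{6}$ ($Z = \frac{1}{-6} = - \frac{1}{6} \approx -0.16667$)
$c{\left(N \right)} = 0$
$k{\left(S \right)} = \frac{25}{6}$ ($k{\left(S \right)} = 4 - - \frac{1}{6} = 4 + \frac{1}{6} = \frac{25}{6}$)
$U{\left(p \right)} = \frac{5}{2}$ ($U{\left(p \right)} = \left(-5\right) \left(- \frac{1}{2}\right) = \frac{5}{2}$)
$F{\left(f,J \right)} = -2 + J + f$ ($F{\left(f,J \right)} = J + \left(\left(f + 0\right) - 2\right) = J + \left(f - 2\right) = J + \left(-2 + f\right) = -2 + J + f$)
$F{\left(U{\left(-3 \right)},-4 \right)} k{\left(-1 \right)} = \left(-2 - 4 + \frac{5}{2}\right) \frac{25}{6} = \left(- \frac{7}{2}\right) \frac{25}{6} = - \frac{175}{12}$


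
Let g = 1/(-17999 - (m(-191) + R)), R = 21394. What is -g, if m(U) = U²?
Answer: 1/75874 ≈ 1.3180e-5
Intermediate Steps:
g = -1/75874 (g = 1/(-17999 - ((-191)² + 21394)) = 1/(-17999 - (36481 + 21394)) = 1/(-17999 - 1*57875) = 1/(-17999 - 57875) = 1/(-75874) = -1/75874 ≈ -1.3180e-5)
-g = -1*(-1/75874) = 1/75874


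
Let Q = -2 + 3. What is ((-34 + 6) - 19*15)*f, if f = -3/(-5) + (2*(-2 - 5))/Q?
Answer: 20971/5 ≈ 4194.2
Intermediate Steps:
Q = 1
f = -67/5 (f = -3/(-5) + (2*(-2 - 5))/1 = -3*(-⅕) + (2*(-7))*1 = ⅗ - 14*1 = ⅗ - 14 = -67/5 ≈ -13.400)
((-34 + 6) - 19*15)*f = ((-34 + 6) - 19*15)*(-67/5) = (-28 - 1*285)*(-67/5) = (-28 - 285)*(-67/5) = -313*(-67/5) = 20971/5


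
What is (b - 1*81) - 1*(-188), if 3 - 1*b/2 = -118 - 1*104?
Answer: 557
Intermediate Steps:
b = 450 (b = 6 - 2*(-118 - 1*104) = 6 - 2*(-118 - 104) = 6 - 2*(-222) = 6 + 444 = 450)
(b - 1*81) - 1*(-188) = (450 - 1*81) - 1*(-188) = (450 - 81) + 188 = 369 + 188 = 557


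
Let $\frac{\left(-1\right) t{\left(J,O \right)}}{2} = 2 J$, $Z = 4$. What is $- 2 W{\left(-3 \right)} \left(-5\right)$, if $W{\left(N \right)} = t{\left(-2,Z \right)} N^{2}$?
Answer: $720$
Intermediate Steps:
$t{\left(J,O \right)} = - 4 J$ ($t{\left(J,O \right)} = - 2 \cdot 2 J = - 4 J$)
$W{\left(N \right)} = 8 N^{2}$ ($W{\left(N \right)} = \left(-4\right) \left(-2\right) N^{2} = 8 N^{2}$)
$- 2 W{\left(-3 \right)} \left(-5\right) = - 2 \cdot 8 \left(-3\right)^{2} \left(-5\right) = - 2 \cdot 8 \cdot 9 \left(-5\right) = \left(-2\right) 72 \left(-5\right) = \left(-144\right) \left(-5\right) = 720$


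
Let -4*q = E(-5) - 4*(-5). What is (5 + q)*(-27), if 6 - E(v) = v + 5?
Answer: 81/2 ≈ 40.500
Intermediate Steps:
E(v) = 1 - v (E(v) = 6 - (v + 5) = 6 - (5 + v) = 6 + (-5 - v) = 1 - v)
q = -13/2 (q = -((1 - 1*(-5)) - 4*(-5))/4 = -((1 + 5) + 20)/4 = -(6 + 20)/4 = -¼*26 = -13/2 ≈ -6.5000)
(5 + q)*(-27) = (5 - 13/2)*(-27) = -3/2*(-27) = 81/2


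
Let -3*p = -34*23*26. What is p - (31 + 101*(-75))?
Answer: 42964/3 ≈ 14321.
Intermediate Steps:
p = 20332/3 (p = -(-34*23)*26/3 = -(-782)*26/3 = -⅓*(-20332) = 20332/3 ≈ 6777.3)
p - (31 + 101*(-75)) = 20332/3 - (31 + 101*(-75)) = 20332/3 - (31 - 7575) = 20332/3 - 1*(-7544) = 20332/3 + 7544 = 42964/3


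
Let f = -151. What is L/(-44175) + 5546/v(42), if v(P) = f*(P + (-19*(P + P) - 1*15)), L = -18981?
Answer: 83192177/183612225 ≈ 0.45309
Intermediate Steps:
v(P) = 2265 + 5587*P (v(P) = -151*(P + (-19*(P + P) - 1*15)) = -151*(P + (-38*P - 15)) = -151*(P + (-15 - 38*P)) = -151*(-15 - 37*P) = 2265 + 5587*P)
L/(-44175) + 5546/v(42) = -18981/(-44175) + 5546/(2265 + 5587*42) = -18981*(-1/44175) + 5546/(2265 + 234654) = 333/775 + 5546/236919 = 83192177/183612225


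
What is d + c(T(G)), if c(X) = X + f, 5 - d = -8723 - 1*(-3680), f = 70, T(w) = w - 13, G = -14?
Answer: 5091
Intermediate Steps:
T(w) = -13 + w
d = 5048 (d = 5 - (-8723 - 1*(-3680)) = 5 - (-8723 + 3680) = 5 - 1*(-5043) = 5 + 5043 = 5048)
c(X) = 70 + X (c(X) = X + 70 = 70 + X)
d + c(T(G)) = 5048 + (70 + (-13 - 14)) = 5048 + (70 - 27) = 5048 + 43 = 5091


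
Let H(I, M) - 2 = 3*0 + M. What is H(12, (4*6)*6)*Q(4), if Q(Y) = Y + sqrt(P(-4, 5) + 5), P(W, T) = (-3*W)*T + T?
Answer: 584 + 146*sqrt(70) ≈ 1805.5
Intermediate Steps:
P(W, T) = T - 3*T*W (P(W, T) = -3*T*W + T = T - 3*T*W)
Q(Y) = Y + sqrt(70) (Q(Y) = Y + sqrt(5*(1 - 3*(-4)) + 5) = Y + sqrt(5*(1 + 12) + 5) = Y + sqrt(5*13 + 5) = Y + sqrt(65 + 5) = Y + sqrt(70))
H(I, M) = 2 + M (H(I, M) = 2 + (3*0 + M) = 2 + (0 + M) = 2 + M)
H(12, (4*6)*6)*Q(4) = (2 + (4*6)*6)*(4 + sqrt(70)) = (2 + 24*6)*(4 + sqrt(70)) = (2 + 144)*(4 + sqrt(70)) = 146*(4 + sqrt(70)) = 584 + 146*sqrt(70)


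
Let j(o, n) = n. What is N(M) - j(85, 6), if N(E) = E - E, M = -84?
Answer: -6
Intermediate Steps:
N(E) = 0
N(M) - j(85, 6) = 0 - 1*6 = 0 - 6 = -6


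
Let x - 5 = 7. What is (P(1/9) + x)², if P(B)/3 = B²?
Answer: 105625/729 ≈ 144.89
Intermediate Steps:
x = 12 (x = 5 + 7 = 12)
P(B) = 3*B²
(P(1/9) + x)² = (3*(1/9)² + 12)² = (3*(⅑)² + 12)² = (3*(1/81) + 12)² = (1/27 + 12)² = (325/27)² = 105625/729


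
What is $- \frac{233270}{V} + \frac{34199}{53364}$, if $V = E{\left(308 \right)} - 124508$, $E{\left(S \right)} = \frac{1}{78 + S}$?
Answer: $\frac{2149539981131}{854892827556} \approx 2.5144$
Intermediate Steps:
$V = - \frac{48060087}{386}$ ($V = \frac{1}{78 + 308} - 124508 = \frac{1}{386} - 124508 = - \frac{48060087}{386} \approx -1.2451 \cdot 10^{5}$)
$- \frac{233270}{V} + \frac{34199}{53364} = - \frac{233270}{- \frac{48060087}{386}} + \frac{34199}{53364} = \left(-233270\right) \left(- \frac{386}{48060087}\right) + 34199 \cdot \frac{1}{53364} = \frac{90042220}{48060087} + \frac{34199}{53364} = \frac{2149539981131}{854892827556}$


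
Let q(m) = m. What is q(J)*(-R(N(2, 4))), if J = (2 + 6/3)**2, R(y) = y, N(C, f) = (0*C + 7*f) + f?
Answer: -512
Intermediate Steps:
N(C, f) = 8*f (N(C, f) = (0 + 7*f) + f = 7*f + f = 8*f)
J = 16 (J = (2 + 6*(1/3))**2 = (2 + 2)**2 = 4**2 = 16)
q(J)*(-R(N(2, 4))) = 16*(-8*4) = 16*(-1*32) = 16*(-32) = -512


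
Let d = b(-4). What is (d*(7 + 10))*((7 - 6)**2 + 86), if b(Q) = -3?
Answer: -4437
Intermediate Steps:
d = -3
(d*(7 + 10))*((7 - 6)**2 + 86) = (-3*(7 + 10))*((7 - 6)**2 + 86) = (-3*17)*(1**2 + 86) = -51*(1 + 86) = -51*87 = -4437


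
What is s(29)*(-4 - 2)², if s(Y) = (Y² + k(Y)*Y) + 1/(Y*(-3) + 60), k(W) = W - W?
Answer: 90824/3 ≈ 30275.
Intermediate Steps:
k(W) = 0
s(Y) = Y² + 1/(60 - 3*Y) (s(Y) = (Y² + 0*Y) + 1/(Y*(-3) + 60) = (Y² + 0) + 1/(-3*Y + 60) = Y² + 1/(60 - 3*Y))
s(29)*(-4 - 2)² = ((-⅓ + 29³ - 20*29²)/(-20 + 29))*(-4 - 2)² = ((-⅓ + 24389 - 20*841)/9)*(-6)² = ((-⅓ + 24389 - 16820)/9)*36 = ((⅑)*(22706/3))*36 = (22706/27)*36 = 90824/3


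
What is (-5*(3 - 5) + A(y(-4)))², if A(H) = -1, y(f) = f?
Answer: 81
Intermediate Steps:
(-5*(3 - 5) + A(y(-4)))² = (-5*(3 - 5) - 1)² = (-5*(-2) - 1)² = (10 - 1)² = 9² = 81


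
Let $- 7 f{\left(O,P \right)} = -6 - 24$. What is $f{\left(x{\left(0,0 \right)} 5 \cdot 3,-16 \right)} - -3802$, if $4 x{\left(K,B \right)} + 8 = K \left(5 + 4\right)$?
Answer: $\frac{26644}{7} \approx 3806.3$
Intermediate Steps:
$x{\left(K,B \right)} = -2 + \frac{9 K}{4}$ ($x{\left(K,B \right)} = -2 + \frac{K \left(5 + 4\right)}{4} = -2 + \frac{K 9}{4} = -2 + \frac{9 K}{4}$)
$f{\left(O,P \right)} = \frac{30}{7}$ ($f{\left(O,P \right)} = - \frac{-6 - 24}{7} = \left(- \frac{1}{7}\right) \left(-30\right) = \frac{30}{7}$)
$f{\left(x{\left(0,0 \right)} 5 \cdot 3,-16 \right)} - -3802 = \frac{30}{7} - -3802 = \frac{30}{7} + 3802 = \frac{26644}{7}$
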